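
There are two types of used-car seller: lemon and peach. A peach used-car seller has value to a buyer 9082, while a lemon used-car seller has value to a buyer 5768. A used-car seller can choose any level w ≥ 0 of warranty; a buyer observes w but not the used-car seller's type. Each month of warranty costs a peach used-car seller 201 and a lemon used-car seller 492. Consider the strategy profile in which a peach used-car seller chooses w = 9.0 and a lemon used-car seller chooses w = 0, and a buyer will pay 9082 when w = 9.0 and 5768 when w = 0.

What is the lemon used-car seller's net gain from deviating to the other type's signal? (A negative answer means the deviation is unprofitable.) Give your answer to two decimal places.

Playing w = 0 the lemon used-car seller receives 5768.
Deviating to w = 9.0 brings payment 9082 at cost 492 × 9.0 = 4428, netting 4654.
Gain from deviating: 4654 − 5768 = -1114.00.
The gain is negative, so the lemon type's incentive-compatibility constraint is satisfied.

-1114.00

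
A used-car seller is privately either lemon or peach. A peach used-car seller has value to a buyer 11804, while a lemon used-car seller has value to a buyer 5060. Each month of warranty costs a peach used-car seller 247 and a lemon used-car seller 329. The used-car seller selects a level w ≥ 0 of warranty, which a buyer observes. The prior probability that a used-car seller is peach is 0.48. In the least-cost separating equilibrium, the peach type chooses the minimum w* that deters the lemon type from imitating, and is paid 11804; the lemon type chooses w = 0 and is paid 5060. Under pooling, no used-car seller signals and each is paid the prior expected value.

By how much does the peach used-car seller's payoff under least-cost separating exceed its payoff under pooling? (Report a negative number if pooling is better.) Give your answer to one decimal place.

Least-cost separating signal: w* solves 5060 = 11804 − 329·w*, so w* = (11804 − 5060)/329 ≈ 20.4985.
Peach type's separating payoff: 11804 − 247 × w* = 11804 − 247 × (11804 − 5060)/329 = 11804 − 1665768/329 ≈ 6740.875.
Pooling payoff: 0.48 × 11804 + 0.52 × 5060 = 8297.12.
Difference: 6740.875 − 8297.12 = -1556.245, i.e. -1556.2 to one decimal place.
The peach type would prefer the pooling outcome.

-1556.2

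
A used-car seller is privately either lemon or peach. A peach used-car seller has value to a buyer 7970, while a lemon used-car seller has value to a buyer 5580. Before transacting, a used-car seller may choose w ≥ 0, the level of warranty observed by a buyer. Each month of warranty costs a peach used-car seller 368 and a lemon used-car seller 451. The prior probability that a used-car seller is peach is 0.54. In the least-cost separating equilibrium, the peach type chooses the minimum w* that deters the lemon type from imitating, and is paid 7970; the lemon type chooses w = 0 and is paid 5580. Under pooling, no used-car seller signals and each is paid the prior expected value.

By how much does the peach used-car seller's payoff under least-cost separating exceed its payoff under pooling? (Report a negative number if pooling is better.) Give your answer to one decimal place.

Least-cost separating signal: w* solves 5580 = 7970 − 451·w*, so w* = (7970 − 5580)/451 ≈ 5.2993.
Peach type's separating payoff: 7970 − 368 × w* = 7970 − 368 × (7970 − 5580)/451 = 7970 − 879520/451 ≈ 6019.845.
Pooling payoff: 0.54 × 7970 + 0.46 × 5580 = 6870.6.
Difference: 6019.845 − 6870.6 = -850.755, i.e. -850.8 to one decimal place.
The peach type would prefer the pooling outcome.

-850.8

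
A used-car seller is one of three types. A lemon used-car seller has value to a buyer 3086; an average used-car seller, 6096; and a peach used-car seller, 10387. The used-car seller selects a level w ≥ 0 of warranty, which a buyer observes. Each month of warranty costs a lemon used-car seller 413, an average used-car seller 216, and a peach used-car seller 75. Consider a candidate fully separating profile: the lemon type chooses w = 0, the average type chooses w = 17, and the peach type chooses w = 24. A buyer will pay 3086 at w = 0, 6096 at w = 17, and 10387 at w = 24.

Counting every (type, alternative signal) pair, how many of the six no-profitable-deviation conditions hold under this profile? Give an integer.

Peach (own payoff 10387 − 75×24 = 8587): to w=0 gives 3086 → no gain ✓; to w=17 gives 6096 − 75×17 = 4821 → no gain ✓.
Lemon (own payoff 3086): to w=17 gives 6096 − 413×17 = -925 → no gain ✓; to w=24 gives 10387 − 413×24 = 475 → no gain ✓.
Average (own payoff 6096 − 216×17 = 2424): to w=0 gives 3086 → profitable ✗; to w=24 gives 10387 − 216×24 = 5203 → profitable ✗.
4 of the 6 constraints hold; not an equilibrium.

4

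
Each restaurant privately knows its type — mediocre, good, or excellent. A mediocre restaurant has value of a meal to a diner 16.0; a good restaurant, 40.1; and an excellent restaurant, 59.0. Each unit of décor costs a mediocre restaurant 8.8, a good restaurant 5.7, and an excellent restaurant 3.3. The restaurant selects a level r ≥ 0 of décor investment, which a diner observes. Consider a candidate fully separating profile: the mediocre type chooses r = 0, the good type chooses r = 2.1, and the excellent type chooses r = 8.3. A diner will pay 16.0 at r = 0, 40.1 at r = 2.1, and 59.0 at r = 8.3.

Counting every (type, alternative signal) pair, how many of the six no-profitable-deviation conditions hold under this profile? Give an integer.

Excellent (own payoff 59.0 − 3.3×8.3 = 31.61): to r=0 gives 16.0 → no gain ✓; to r=2.1 gives 40.1 − 3.3×2.1 = 33.17 → profitable ✗.
Good (own payoff 40.1 − 5.7×2.1 = 28.13): to r=0 gives 16.0 → no gain ✓; to r=8.3 gives 59.0 − 5.7×8.3 = 11.69 → no gain ✓.
Mediocre (own payoff 16.0): to r=2.1 gives 40.1 − 8.8×2.1 = 21.62 → profitable ✗; to r=8.3 gives 59.0 − 8.8×8.3 = -14.04 → no gain ✓.
4 of the 6 constraints hold; not an equilibrium.

4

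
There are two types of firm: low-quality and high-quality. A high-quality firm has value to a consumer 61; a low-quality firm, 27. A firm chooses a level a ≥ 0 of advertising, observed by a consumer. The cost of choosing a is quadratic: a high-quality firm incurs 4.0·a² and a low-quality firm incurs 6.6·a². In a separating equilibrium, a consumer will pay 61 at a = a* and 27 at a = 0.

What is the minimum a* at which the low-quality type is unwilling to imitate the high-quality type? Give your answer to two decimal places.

2.27

The low-quality type at a = 0 receives 27; imitating at a* yields 61 − 6.6·a*².
Indifference: 27 = 61 − 6.6·a*², so a*² = (61 − 27) / 6.6 ≈ 5.1515.
a* = √5.1515 ≈ 2.27.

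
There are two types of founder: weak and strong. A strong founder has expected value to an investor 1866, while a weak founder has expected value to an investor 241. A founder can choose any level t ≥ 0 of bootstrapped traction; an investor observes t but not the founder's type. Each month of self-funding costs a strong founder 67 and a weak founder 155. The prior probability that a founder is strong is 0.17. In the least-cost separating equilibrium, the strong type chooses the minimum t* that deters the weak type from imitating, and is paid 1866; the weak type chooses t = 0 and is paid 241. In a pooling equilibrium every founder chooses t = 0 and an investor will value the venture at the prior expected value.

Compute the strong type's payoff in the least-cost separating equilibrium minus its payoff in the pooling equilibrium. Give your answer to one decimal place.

Least-cost separating signal: t* solves 241 = 1866 − 155·t*, so t* = (1866 − 241)/155 ≈ 10.4839.
Strong type's separating payoff: 1866 − 67 × t* = 1866 − 67 × (1866 − 241)/155 = 1866 − 108875/155 ≈ 1163.581.
Pooling payoff: 0.17 × 1866 + 0.83 × 241 = 517.25.
Difference: 1163.581 − 517.25 = 646.331, i.e. 646.3 to one decimal place.
The strong type prefers to separate.

646.3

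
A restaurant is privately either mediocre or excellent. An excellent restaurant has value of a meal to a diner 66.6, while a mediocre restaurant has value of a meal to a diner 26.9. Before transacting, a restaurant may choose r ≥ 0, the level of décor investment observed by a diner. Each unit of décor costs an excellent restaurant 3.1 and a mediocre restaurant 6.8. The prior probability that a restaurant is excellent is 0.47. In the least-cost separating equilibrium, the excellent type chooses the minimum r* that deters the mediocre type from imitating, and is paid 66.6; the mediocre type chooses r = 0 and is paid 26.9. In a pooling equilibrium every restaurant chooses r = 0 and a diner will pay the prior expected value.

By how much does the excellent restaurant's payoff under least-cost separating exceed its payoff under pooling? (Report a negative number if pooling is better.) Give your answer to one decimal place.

Least-cost separating signal: r* solves 26.9 = 66.6 − 6.8·r*, so r* = (66.6 − 26.9)/6.8 ≈ 5.8382.
Excellent type's separating payoff: 66.6 − 3.1 × r* = 66.6 − 3.1 × (66.6 − 26.9)/6.8 = 66.6 − 123.07/6.8 ≈ 48.501.
Pooling payoff: 0.47 × 66.6 + 0.53 × 26.9 = 45.559.
Difference: 48.501 − 45.559 = 2.942, i.e. 2.9 to one decimal place.
The excellent type prefers to separate.

2.9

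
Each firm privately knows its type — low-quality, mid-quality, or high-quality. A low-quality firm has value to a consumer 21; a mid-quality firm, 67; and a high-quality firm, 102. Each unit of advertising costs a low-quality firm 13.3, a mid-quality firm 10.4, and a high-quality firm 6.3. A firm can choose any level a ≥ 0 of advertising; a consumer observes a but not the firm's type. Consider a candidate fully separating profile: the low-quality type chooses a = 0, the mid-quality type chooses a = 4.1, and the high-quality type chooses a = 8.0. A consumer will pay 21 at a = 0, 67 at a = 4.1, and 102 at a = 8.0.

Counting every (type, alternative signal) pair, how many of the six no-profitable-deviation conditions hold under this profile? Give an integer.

6

High-quality (own payoff 102 − 6.3×8.0 = 51.6): to a=0 gives 21 → no gain ✓; to a=4.1 gives 67 − 6.3×4.1 = 41.17 → no gain ✓.
Mid-quality (own payoff 67 − 10.4×4.1 = 24.36): to a=0 gives 21 → no gain ✓; to a=8.0 gives 102 − 10.4×8.0 = 18.8 → no gain ✓.
Low-quality (own payoff 21): to a=4.1 gives 67 − 13.3×4.1 = 12.47 → no gain ✓; to a=8.0 gives 102 − 13.3×8.0 = -4.4 → no gain ✓.
6 of the 6 constraints hold; this profile is a separating equilibrium.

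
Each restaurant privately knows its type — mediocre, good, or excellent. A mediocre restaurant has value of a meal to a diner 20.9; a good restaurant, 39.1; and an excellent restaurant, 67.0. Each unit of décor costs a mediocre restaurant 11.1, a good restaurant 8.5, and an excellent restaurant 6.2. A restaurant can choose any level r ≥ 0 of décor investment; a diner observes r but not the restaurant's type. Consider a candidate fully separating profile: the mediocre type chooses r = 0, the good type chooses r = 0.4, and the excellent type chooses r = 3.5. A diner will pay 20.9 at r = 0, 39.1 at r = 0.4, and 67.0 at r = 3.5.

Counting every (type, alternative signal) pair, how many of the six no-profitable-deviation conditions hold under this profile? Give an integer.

Mediocre (own payoff 20.9): to r=0.4 gives 39.1 − 11.1×0.4 = 34.66 → profitable ✗; to r=3.5 gives 67.0 − 11.1×3.5 = 28.15 → profitable ✗.
Good (own payoff 39.1 − 8.5×0.4 = 35.7): to r=0 gives 20.9 → no gain ✓; to r=3.5 gives 67.0 − 8.5×3.5 = 37.25 → profitable ✗.
Excellent (own payoff 67.0 − 6.2×3.5 = 45.3): to r=0 gives 20.9 → no gain ✓; to r=0.4 gives 39.1 − 6.2×0.4 = 36.62 → no gain ✓.
3 of the 6 constraints hold; not an equilibrium.

3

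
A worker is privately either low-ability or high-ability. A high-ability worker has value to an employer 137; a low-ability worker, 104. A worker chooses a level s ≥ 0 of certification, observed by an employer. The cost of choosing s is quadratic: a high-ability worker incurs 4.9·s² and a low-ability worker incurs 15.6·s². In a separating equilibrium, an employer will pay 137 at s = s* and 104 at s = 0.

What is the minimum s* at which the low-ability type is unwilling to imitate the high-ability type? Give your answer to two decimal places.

1.45

The low-ability type at s = 0 receives 104; imitating at s* yields 137 − 15.6·s*².
Indifference: 104 = 137 − 15.6·s*², so s*² = (137 − 104) / 15.6 ≈ 2.1154.
s* = √2.1154 ≈ 1.45.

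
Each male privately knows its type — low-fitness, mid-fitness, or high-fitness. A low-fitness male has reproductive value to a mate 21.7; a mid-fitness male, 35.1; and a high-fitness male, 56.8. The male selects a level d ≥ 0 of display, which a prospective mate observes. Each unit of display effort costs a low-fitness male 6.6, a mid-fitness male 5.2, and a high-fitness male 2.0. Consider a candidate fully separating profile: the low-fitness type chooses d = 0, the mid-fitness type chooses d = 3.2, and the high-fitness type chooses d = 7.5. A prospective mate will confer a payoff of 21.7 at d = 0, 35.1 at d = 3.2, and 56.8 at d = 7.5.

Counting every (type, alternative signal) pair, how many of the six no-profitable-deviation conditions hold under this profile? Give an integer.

High-fitness (own payoff 56.8 − 2.0×7.5 = 41.8): to d=0 gives 21.7 → no gain ✓; to d=3.2 gives 35.1 − 2.0×3.2 = 28.7 → no gain ✓.
Low-fitness (own payoff 21.7): to d=3.2 gives 35.1 − 6.6×3.2 = 13.98 → no gain ✓; to d=7.5 gives 56.8 − 6.6×7.5 = 7.3 → no gain ✓.
Mid-fitness (own payoff 35.1 − 5.2×3.2 = 18.46): to d=0 gives 21.7 → profitable ✗; to d=7.5 gives 56.8 − 5.2×7.5 = 17.8 → no gain ✓.
5 of the 6 constraints hold; not an equilibrium.

5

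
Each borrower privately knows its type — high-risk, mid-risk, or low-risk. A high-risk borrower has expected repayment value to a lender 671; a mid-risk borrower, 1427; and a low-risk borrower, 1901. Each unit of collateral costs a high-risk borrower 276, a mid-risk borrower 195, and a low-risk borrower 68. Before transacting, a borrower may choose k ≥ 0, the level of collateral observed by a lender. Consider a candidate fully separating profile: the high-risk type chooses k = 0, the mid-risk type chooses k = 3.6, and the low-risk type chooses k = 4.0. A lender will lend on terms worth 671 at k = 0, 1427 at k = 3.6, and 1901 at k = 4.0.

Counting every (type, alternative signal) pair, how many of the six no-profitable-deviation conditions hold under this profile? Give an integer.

4

High-risk (own payoff 671): to k=3.6 gives 1427 − 276×3.6 = 433.4 → no gain ✓; to k=4.0 gives 1901 − 276×4.0 = 797 → profitable ✗.
Mid-risk (own payoff 1427 − 195×3.6 = 725): to k=0 gives 671 → no gain ✓; to k=4.0 gives 1901 − 195×4.0 = 1121 → profitable ✗.
Low-risk (own payoff 1901 − 68×4.0 = 1629): to k=0 gives 671 → no gain ✓; to k=3.6 gives 1427 − 68×3.6 = 1182.2 → no gain ✓.
4 of the 6 constraints hold; not an equilibrium.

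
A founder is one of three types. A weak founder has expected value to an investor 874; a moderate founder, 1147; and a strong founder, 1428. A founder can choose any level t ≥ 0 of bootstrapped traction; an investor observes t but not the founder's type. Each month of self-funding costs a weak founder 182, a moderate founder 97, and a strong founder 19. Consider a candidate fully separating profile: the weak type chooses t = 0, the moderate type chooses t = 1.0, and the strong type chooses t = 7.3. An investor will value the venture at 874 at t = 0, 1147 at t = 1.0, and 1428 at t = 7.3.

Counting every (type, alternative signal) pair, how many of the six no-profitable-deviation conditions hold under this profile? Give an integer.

Weak (own payoff 874): to t=1.0 gives 1147 − 182×1.0 = 965 → profitable ✗; to t=7.3 gives 1428 − 182×7.3 = 99.4 → no gain ✓.
Strong (own payoff 1428 − 19×7.3 = 1289.3): to t=0 gives 874 → no gain ✓; to t=1.0 gives 1147 − 19×1.0 = 1128 → no gain ✓.
Moderate (own payoff 1147 − 97×1.0 = 1050): to t=0 gives 874 → no gain ✓; to t=7.3 gives 1428 − 97×7.3 = 719.9 → no gain ✓.
5 of the 6 constraints hold; not an equilibrium.

5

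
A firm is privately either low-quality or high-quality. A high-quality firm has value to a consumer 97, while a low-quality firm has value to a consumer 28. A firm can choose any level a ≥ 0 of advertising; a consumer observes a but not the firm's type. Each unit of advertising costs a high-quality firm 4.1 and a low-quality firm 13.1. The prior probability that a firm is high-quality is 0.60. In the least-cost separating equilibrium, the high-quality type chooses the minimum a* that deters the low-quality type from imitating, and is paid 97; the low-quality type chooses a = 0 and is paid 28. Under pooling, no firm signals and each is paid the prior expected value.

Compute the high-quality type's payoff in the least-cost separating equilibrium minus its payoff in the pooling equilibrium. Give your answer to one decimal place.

6.0

Least-cost separating signal: a* solves 28 = 97 − 13.1·a*, so a* = (97 − 28)/13.1 ≈ 5.2672.
High-quality type's separating payoff: 97 − 4.1 × a* = 97 − 4.1 × (97 − 28)/13.1 = 97 − 282.9/13.1 ≈ 75.405.
Pooling payoff: 0.60 × 97 + 0.40 × 28 = 69.4.
Difference: 75.405 − 69.4 = 6.005, i.e. 6.0 to one decimal place.
The high-quality type prefers to separate.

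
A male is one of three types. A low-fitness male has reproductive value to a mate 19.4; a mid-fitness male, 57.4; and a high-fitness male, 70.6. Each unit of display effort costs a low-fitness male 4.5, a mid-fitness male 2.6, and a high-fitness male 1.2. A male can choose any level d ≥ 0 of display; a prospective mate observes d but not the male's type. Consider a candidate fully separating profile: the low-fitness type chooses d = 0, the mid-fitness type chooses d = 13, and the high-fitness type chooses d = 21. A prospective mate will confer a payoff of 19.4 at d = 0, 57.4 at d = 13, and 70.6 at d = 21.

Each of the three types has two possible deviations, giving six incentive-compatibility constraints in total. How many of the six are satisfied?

6

High-fitness (own payoff 70.6 − 1.2×21 = 45.4): to d=0 gives 19.4 → no gain ✓; to d=13 gives 57.4 − 1.2×13 = 41.8 → no gain ✓.
Low-fitness (own payoff 19.4): to d=13 gives 57.4 − 4.5×13 = -1.1 → no gain ✓; to d=21 gives 70.6 − 4.5×21 = -23.9 → no gain ✓.
Mid-fitness (own payoff 57.4 − 2.6×13 = 23.6): to d=0 gives 19.4 → no gain ✓; to d=21 gives 70.6 − 2.6×21 = 16 → no gain ✓.
6 of the 6 constraints hold; this profile is a separating equilibrium.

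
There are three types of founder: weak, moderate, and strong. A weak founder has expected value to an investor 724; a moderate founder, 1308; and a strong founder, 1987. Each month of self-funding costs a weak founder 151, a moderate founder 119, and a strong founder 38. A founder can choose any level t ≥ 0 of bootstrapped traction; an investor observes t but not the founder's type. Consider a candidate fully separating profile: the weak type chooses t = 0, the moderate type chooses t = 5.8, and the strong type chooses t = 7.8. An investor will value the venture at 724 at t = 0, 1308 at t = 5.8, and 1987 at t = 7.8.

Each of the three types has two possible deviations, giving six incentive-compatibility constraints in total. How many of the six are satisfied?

Strong (own payoff 1987 − 38×7.8 = 1690.6): to t=0 gives 724 → no gain ✓; to t=5.8 gives 1308 − 38×5.8 = 1087.6 → no gain ✓.
Moderate (own payoff 1308 − 119×5.8 = 617.8): to t=0 gives 724 → profitable ✗; to t=7.8 gives 1987 − 119×7.8 = 1058.8 → profitable ✗.
Weak (own payoff 724): to t=5.8 gives 1308 − 151×5.8 = 432.2 → no gain ✓; to t=7.8 gives 1987 − 151×7.8 = 809.2 → profitable ✗.
3 of the 6 constraints hold; not an equilibrium.

3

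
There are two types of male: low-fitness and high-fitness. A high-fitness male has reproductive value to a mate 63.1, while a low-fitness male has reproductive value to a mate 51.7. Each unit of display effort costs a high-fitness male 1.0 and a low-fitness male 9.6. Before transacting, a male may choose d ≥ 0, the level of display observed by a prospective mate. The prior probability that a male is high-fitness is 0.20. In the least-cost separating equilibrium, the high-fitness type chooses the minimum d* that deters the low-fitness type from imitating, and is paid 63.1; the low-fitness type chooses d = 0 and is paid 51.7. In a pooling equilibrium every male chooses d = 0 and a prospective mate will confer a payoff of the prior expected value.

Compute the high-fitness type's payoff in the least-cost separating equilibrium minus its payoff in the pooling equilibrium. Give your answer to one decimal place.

7.9

Least-cost separating signal: d* solves 51.7 = 63.1 − 9.6·d*, so d* = (63.1 − 51.7)/9.6 = 1.1875.
High-fitness type's separating payoff: 63.1 − 1.0 × d* = 63.1 − 1.0 × (63.1 − 51.7)/9.6 = 63.1 − 11.4/9.6 ≈ 61.913.
Pooling payoff: 0.20 × 63.1 + 0.80 × 51.7 = 53.98.
Difference: 61.913 − 53.98 = 7.933, i.e. 7.9 to one decimal place.
The high-fitness type prefers to separate.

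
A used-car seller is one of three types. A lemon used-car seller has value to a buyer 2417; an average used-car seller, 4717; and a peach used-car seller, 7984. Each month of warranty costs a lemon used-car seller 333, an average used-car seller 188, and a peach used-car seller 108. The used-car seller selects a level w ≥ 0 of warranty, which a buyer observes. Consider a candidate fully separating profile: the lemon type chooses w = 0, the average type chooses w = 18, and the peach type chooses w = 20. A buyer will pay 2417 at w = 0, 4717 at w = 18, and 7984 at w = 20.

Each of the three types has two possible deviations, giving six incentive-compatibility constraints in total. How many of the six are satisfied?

Lemon (own payoff 2417): to w=18 gives 4717 − 333×18 = -1277 → no gain ✓; to w=20 gives 7984 − 333×20 = 1324 → no gain ✓.
Peach (own payoff 7984 − 108×20 = 5824): to w=0 gives 2417 → no gain ✓; to w=18 gives 4717 − 108×18 = 2773 → no gain ✓.
Average (own payoff 4717 − 188×18 = 1333): to w=0 gives 2417 → profitable ✗; to w=20 gives 7984 − 188×20 = 4224 → profitable ✗.
4 of the 6 constraints hold; not an equilibrium.

4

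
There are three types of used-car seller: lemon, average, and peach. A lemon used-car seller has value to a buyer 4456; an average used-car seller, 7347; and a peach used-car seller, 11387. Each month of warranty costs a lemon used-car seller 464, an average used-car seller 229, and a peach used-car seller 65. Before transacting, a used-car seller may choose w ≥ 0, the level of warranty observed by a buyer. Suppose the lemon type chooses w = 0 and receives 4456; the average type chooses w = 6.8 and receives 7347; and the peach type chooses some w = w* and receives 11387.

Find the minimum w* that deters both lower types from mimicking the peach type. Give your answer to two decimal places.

24.44

Lemon type (on-path payoff 4456) won't mimic when 4456 ≥ 11387 − 464·w*, i.e. w* ≥ 14.94.
Average type (on-path payoff 7347 − 229×6.8 = 5789.8) won't mimic when 5789.8 ≥ 11387 − 229·w*, i.e. w* ≥ 24.44.
Both must hold, so w* = max(14.94, 24.44) = 24.44. The average type's constraint binds.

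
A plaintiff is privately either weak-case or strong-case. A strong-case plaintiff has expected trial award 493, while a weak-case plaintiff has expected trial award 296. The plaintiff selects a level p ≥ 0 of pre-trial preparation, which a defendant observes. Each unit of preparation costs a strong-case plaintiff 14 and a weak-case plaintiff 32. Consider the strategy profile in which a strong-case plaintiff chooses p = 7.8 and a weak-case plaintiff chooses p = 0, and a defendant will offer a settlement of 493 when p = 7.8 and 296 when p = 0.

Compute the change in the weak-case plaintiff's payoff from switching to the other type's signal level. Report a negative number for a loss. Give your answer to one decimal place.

Playing p = 0 the weak-case plaintiff receives 296.
Deviating to p = 7.8 brings payment 493 at cost 32 × 7.8 = 249.6, netting 243.4.
Gain from deviating: 243.4 − 296 = -52.6.
The gain is negative, so the weak-case type's incentive-compatibility constraint is satisfied.

-52.6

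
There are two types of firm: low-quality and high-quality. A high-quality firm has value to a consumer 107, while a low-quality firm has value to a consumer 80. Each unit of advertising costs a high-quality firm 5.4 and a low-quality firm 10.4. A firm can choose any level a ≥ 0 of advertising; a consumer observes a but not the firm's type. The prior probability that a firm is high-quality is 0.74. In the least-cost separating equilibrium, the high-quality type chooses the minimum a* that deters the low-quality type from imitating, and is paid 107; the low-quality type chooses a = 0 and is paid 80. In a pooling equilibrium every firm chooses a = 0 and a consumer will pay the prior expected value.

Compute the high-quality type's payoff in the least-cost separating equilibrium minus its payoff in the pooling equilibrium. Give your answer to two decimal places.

-7.00

Least-cost separating signal: a* solves 80 = 107 − 10.4·a*, so a* = (107 − 80)/10.4 ≈ 2.5962.
High-quality type's separating payoff: 107 − 5.4 × a* = 107 − 5.4 × (107 − 80)/10.4 = 107 − 145.8/10.4 ≈ 92.9808.
Pooling payoff: 0.74 × 107 + 0.26 × 80 = 99.98.
Difference: 92.9808 − 99.98 = -6.9992, i.e. -7.00 to two decimal places.
The high-quality type would prefer the pooling outcome.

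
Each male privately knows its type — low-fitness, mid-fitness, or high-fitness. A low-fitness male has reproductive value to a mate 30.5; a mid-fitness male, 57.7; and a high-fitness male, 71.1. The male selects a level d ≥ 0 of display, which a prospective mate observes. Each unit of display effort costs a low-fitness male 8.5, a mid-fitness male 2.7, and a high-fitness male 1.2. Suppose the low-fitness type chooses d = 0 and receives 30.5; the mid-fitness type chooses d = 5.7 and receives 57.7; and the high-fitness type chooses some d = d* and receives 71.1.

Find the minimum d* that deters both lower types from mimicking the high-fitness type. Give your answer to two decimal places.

Mid-fitness type (on-path payoff 57.7 − 2.7×5.7 = 42.31) won't mimic when 42.31 ≥ 71.1 − 2.7·d*, i.e. d* ≥ 10.66.
Low-fitness type (on-path payoff 30.5) won't mimic when 30.5 ≥ 71.1 − 8.5·d*, i.e. d* ≥ 4.78.
Both must hold, so d* = max(4.78, 10.66) = 10.66. The mid-fitness type's constraint binds.

10.66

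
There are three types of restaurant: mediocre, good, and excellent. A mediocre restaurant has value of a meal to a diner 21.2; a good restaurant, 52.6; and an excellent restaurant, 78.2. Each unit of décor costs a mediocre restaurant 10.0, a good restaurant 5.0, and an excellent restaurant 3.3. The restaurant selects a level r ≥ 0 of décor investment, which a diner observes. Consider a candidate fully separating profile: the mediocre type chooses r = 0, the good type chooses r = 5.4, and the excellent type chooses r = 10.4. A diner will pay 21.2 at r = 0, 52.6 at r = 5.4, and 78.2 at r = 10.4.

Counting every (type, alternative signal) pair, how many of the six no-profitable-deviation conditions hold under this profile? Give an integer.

Excellent (own payoff 78.2 − 3.3×10.4 = 43.88): to r=0 gives 21.2 → no gain ✓; to r=5.4 gives 52.6 − 3.3×5.4 = 34.78 → no gain ✓.
Mediocre (own payoff 21.2): to r=5.4 gives 52.6 − 10.0×5.4 = -1.4 → no gain ✓; to r=10.4 gives 78.2 − 10.0×10.4 = -25.8 → no gain ✓.
Good (own payoff 52.6 − 5.0×5.4 = 25.6): to r=0 gives 21.2 → no gain ✓; to r=10.4 gives 78.2 − 5.0×10.4 = 26.2 → profitable ✗.
5 of the 6 constraints hold; not an equilibrium.

5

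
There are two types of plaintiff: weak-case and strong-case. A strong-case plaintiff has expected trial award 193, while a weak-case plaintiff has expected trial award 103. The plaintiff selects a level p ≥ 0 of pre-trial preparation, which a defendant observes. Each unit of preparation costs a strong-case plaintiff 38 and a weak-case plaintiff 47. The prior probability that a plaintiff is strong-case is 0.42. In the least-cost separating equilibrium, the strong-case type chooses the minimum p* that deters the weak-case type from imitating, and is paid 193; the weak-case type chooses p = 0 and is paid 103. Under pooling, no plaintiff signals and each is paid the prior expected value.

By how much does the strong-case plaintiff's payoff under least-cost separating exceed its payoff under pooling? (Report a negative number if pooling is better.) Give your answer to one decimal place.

Least-cost separating signal: p* solves 103 = 193 − 47·p*, so p* = (193 − 103)/47 ≈ 1.9149.
Strong-case type's separating payoff: 193 − 38 × p* = 193 − 38 × (193 − 103)/47 = 193 − 3420/47 ≈ 120.234.
Pooling payoff: 0.42 × 193 + 0.58 × 103 = 140.8.
Difference: 120.234 − 140.8 = -20.566, i.e. -20.6 to one decimal place.
The strong-case type would prefer the pooling outcome.

-20.6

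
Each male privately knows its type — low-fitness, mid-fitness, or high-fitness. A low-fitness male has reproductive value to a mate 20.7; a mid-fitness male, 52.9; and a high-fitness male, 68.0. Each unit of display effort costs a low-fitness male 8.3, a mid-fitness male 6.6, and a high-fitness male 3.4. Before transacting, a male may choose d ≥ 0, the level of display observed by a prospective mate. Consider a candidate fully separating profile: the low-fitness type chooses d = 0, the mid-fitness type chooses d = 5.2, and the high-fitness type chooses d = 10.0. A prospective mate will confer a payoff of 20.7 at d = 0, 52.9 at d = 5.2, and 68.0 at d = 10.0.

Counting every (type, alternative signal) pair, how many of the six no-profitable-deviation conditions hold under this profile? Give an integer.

Mid-fitness (own payoff 52.9 − 6.6×5.2 = 18.58): to d=0 gives 20.7 → profitable ✗; to d=10.0 gives 68.0 − 6.6×10.0 = 2 → no gain ✓.
High-fitness (own payoff 68.0 − 3.4×10.0 = 34): to d=0 gives 20.7 → no gain ✓; to d=5.2 gives 52.9 − 3.4×5.2 = 35.22 → profitable ✗.
Low-fitness (own payoff 20.7): to d=5.2 gives 52.9 − 8.3×5.2 = 9.74 → no gain ✓; to d=10.0 gives 68.0 − 8.3×10.0 = -15 → no gain ✓.
4 of the 6 constraints hold; not an equilibrium.

4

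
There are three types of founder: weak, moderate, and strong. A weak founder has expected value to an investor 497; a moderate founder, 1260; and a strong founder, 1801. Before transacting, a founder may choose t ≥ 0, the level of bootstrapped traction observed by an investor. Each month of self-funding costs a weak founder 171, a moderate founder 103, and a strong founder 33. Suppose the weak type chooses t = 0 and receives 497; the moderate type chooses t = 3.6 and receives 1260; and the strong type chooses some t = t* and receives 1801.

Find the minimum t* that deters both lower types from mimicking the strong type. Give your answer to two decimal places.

8.85

Weak type (on-path payoff 497) won't mimic when 497 ≥ 1801 − 171·t*, i.e. t* ≥ 7.63.
Moderate type (on-path payoff 1260 − 103×3.6 = 889.2) won't mimic when 889.2 ≥ 1801 − 103·t*, i.e. t* ≥ 8.85.
Both must hold, so t* = max(7.63, 8.85) = 8.85. The moderate type's constraint binds.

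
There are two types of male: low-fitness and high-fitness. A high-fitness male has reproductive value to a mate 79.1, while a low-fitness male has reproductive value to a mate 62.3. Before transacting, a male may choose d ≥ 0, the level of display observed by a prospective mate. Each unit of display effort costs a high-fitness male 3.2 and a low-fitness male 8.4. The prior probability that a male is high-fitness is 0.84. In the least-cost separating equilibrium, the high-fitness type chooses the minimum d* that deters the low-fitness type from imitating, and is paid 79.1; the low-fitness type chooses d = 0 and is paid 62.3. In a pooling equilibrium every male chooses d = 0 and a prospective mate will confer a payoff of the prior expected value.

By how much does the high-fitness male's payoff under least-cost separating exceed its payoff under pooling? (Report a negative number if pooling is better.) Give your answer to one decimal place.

-3.7

Least-cost separating signal: d* solves 62.3 = 79.1 − 8.4·d*, so d* = (79.1 − 62.3)/8.4 = 2.
High-fitness type's separating payoff: 79.1 − 3.2 × d* = 79.1 − 3.2 × (79.1 − 62.3)/8.4 = 79.1 − 53.76/8.4 = 72.7.
Pooling payoff: 0.84 × 79.1 + 0.16 × 62.3 = 76.412.
Difference: 72.7 − 76.412 = -3.712, i.e. -3.7 to one decimal place.
The high-fitness type would prefer the pooling outcome.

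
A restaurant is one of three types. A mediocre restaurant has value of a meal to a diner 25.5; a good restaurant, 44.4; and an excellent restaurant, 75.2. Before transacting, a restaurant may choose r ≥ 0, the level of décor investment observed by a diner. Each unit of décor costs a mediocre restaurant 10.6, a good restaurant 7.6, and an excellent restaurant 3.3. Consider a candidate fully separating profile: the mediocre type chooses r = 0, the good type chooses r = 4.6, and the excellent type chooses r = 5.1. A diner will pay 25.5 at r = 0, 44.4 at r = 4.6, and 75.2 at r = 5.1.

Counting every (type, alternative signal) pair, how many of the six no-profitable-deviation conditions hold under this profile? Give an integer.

4

Mediocre (own payoff 25.5): to r=4.6 gives 44.4 − 10.6×4.6 = -4.36 → no gain ✓; to r=5.1 gives 75.2 − 10.6×5.1 = 21.14 → no gain ✓.
Good (own payoff 44.4 − 7.6×4.6 = 9.44): to r=0 gives 25.5 → profitable ✗; to r=5.1 gives 75.2 − 7.6×5.1 = 36.44 → profitable ✗.
Excellent (own payoff 75.2 − 3.3×5.1 = 58.37): to r=0 gives 25.5 → no gain ✓; to r=4.6 gives 44.4 − 3.3×4.6 = 29.22 → no gain ✓.
4 of the 6 constraints hold; not an equilibrium.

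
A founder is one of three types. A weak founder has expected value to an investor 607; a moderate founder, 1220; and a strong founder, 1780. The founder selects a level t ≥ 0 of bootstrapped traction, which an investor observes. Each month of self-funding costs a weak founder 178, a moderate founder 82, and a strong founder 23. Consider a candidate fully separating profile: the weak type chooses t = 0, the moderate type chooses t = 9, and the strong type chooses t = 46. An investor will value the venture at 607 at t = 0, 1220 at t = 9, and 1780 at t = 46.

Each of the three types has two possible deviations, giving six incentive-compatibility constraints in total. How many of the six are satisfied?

4

Strong (own payoff 1780 − 23×46 = 722): to t=0 gives 607 → no gain ✓; to t=9 gives 1220 − 23×9 = 1013 → profitable ✗.
Weak (own payoff 607): to t=9 gives 1220 − 178×9 = -382 → no gain ✓; to t=46 gives 1780 − 178×46 = -6408 → no gain ✓.
Moderate (own payoff 1220 − 82×9 = 482): to t=0 gives 607 → profitable ✗; to t=46 gives 1780 − 82×46 = -1992 → no gain ✓.
4 of the 6 constraints hold; not an equilibrium.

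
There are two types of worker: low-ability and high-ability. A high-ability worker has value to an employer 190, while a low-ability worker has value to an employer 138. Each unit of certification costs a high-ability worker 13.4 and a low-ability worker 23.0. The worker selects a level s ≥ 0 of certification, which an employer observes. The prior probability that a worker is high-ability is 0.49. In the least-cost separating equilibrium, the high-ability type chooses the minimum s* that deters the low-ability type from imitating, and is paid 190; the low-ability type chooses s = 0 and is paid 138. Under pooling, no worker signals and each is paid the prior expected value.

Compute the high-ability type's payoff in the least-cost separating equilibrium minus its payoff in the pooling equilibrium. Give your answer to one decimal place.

-3.8

Least-cost separating signal: s* solves 138 = 190 − 23.0·s*, so s* = (190 − 138)/23.0 ≈ 2.2609.
High-ability type's separating payoff: 190 − 13.4 × s* = 190 − 13.4 × (190 − 138)/23.0 = 190 − 696.8/23.0 ≈ 159.704.
Pooling payoff: 0.49 × 190 + 0.51 × 138 = 163.48.
Difference: 159.704 − 163.48 = -3.776, i.e. -3.8 to one decimal place.
The high-ability type would prefer the pooling outcome.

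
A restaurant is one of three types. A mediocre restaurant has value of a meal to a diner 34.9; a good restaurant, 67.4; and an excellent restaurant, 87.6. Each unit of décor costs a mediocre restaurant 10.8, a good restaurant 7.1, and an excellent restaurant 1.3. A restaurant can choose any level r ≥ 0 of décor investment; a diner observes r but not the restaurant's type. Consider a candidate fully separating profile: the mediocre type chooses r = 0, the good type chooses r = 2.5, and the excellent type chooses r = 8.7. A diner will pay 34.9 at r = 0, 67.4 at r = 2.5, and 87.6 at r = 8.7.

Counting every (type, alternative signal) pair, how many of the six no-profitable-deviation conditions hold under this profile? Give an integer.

Mediocre (own payoff 34.9): to r=2.5 gives 67.4 − 10.8×2.5 = 40.4 → profitable ✗; to r=8.7 gives 87.6 − 10.8×8.7 = -6.36 → no gain ✓.
Good (own payoff 67.4 − 7.1×2.5 = 49.65): to r=0 gives 34.9 → no gain ✓; to r=8.7 gives 87.6 − 7.1×8.7 = 25.83 → no gain ✓.
Excellent (own payoff 87.6 − 1.3×8.7 = 76.29): to r=0 gives 34.9 → no gain ✓; to r=2.5 gives 67.4 − 1.3×2.5 = 64.15 → no gain ✓.
5 of the 6 constraints hold; not an equilibrium.

5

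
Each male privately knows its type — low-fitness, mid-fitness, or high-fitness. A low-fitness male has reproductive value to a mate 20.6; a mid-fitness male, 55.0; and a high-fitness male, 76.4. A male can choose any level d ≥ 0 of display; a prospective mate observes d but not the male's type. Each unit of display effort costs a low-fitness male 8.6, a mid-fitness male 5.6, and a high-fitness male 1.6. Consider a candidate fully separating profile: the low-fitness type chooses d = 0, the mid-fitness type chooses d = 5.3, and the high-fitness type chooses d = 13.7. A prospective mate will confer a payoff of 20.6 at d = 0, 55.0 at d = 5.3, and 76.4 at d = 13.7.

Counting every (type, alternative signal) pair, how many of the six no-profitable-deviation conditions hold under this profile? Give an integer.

6

Low-fitness (own payoff 20.6): to d=5.3 gives 55.0 − 8.6×5.3 = 9.42 → no gain ✓; to d=13.7 gives 76.4 − 8.6×13.7 = -41.42 → no gain ✓.
High-fitness (own payoff 76.4 − 1.6×13.7 = 54.48): to d=0 gives 20.6 → no gain ✓; to d=5.3 gives 55.0 − 1.6×5.3 = 46.52 → no gain ✓.
Mid-fitness (own payoff 55.0 − 5.6×5.3 = 25.32): to d=0 gives 20.6 → no gain ✓; to d=13.7 gives 76.4 − 5.6×13.7 = -0.32 → no gain ✓.
6 of the 6 constraints hold; this profile is a separating equilibrium.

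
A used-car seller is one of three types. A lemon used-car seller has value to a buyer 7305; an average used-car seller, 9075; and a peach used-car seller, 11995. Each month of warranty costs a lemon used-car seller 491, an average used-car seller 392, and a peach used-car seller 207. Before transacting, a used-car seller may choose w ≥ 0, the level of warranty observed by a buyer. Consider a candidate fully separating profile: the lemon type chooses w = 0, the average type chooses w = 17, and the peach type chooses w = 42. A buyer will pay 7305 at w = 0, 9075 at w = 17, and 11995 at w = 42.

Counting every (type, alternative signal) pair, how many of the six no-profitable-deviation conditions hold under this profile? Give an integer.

Lemon (own payoff 7305): to w=17 gives 9075 − 491×17 = 728 → no gain ✓; to w=42 gives 11995 − 491×42 = -8627 → no gain ✓.
Average (own payoff 9075 − 392×17 = 2411): to w=0 gives 7305 → profitable ✗; to w=42 gives 11995 − 392×42 = -4469 → no gain ✓.
Peach (own payoff 11995 − 207×42 = 3301): to w=0 gives 7305 → profitable ✗; to w=17 gives 9075 − 207×17 = 5556 → profitable ✗.
3 of the 6 constraints hold; not an equilibrium.

3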